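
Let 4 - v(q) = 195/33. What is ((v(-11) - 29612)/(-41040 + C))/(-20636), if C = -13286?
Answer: -325753/12331784696 ≈ -2.6416e-5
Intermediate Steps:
v(q) = -21/11 (v(q) = 4 - 195/33 = 4 - 1*65/11 = 4 - 65/11 = -21/11)
((v(-11) - 29612)/(-41040 + C))/(-20636) = ((-21/11 - 29612)/(-41040 - 13286))/(-20636) = -325753/11/(-54326)*(-1/20636) = -325753/11*(-1/54326)*(-1/20636) = (325753/597586)*(-1/20636) = -325753/12331784696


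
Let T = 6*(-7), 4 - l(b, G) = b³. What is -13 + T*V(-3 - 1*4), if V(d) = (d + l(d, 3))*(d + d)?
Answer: 199907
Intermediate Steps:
l(b, G) = 4 - b³
T = -42
V(d) = 2*d*(4 + d - d³) (V(d) = (d + (4 - d³))*(d + d) = (4 + d - d³)*(2*d) = 2*d*(4 + d - d³))
-13 + T*V(-3 - 1*4) = -13 - 84*(-3 - 1*4)*(4 + (-3 - 1*4) - (-3 - 1*4)³) = -13 - 84*(-3 - 4)*(4 + (-3 - 4) - (-3 - 4)³) = -13 - 84*(-7)*(4 - 7 - 1*(-7)³) = -13 - 84*(-7)*(4 - 7 - 1*(-343)) = -13 - 84*(-7)*(4 - 7 + 343) = -13 - 84*(-7)*340 = -13 - 42*(-4760) = -13 + 199920 = 199907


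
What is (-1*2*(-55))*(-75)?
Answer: -8250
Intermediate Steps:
(-1*2*(-55))*(-75) = -2*(-55)*(-75) = 110*(-75) = -8250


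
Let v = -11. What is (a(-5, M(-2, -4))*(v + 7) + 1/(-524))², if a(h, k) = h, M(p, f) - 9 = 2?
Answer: 109809441/274576 ≈ 399.92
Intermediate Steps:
M(p, f) = 11 (M(p, f) = 9 + 2 = 11)
(a(-5, M(-2, -4))*(v + 7) + 1/(-524))² = (-5*(-11 + 7) + 1/(-524))² = (-5*(-4) - 1/524)² = (20 - 1/524)² = (10479/524)² = 109809441/274576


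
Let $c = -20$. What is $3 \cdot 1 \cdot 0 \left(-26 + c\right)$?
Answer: $0$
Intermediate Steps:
$3 \cdot 1 \cdot 0 \left(-26 + c\right) = 3 \cdot 1 \cdot 0 \left(-26 - 20\right) = 3 \cdot 0 \left(-46\right) = 3 \cdot 0 = 0$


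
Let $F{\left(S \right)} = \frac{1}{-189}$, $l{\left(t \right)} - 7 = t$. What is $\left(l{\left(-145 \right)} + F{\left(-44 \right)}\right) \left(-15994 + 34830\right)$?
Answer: $- \frac{491299388}{189} \approx -2.5995 \cdot 10^{6}$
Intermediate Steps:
$l{\left(t \right)} = 7 + t$
$F{\left(S \right)} = - \frac{1}{189}$
$\left(l{\left(-145 \right)} + F{\left(-44 \right)}\right) \left(-15994 + 34830\right) = \left(\left(7 - 145\right) - \frac{1}{189}\right) \left(-15994 + 34830\right) = \left(-138 - \frac{1}{189}\right) 18836 = \left(- \frac{26083}{189}\right) 18836 = - \frac{491299388}{189}$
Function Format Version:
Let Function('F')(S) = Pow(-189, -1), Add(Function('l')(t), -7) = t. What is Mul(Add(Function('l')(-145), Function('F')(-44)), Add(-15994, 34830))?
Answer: Rational(-491299388, 189) ≈ -2.5995e+6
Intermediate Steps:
Function('l')(t) = Add(7, t)
Function('F')(S) = Rational(-1, 189)
Mul(Add(Function('l')(-145), Function('F')(-44)), Add(-15994, 34830)) = Mul(Add(Add(7, -145), Rational(-1, 189)), Add(-15994, 34830)) = Mul(Add(-138, Rational(-1, 189)), 18836) = Mul(Rational(-26083, 189), 18836) = Rational(-491299388, 189)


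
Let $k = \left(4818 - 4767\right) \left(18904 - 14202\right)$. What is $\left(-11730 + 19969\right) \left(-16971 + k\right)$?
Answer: $1835904609$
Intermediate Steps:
$k = 239802$ ($k = 51 \cdot 4702 = 239802$)
$\left(-11730 + 19969\right) \left(-16971 + k\right) = \left(-11730 + 19969\right) \left(-16971 + 239802\right) = 8239 \cdot 222831 = 1835904609$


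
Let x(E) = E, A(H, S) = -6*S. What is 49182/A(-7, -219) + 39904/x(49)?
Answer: 9140629/10731 ≈ 851.80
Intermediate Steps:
49182/A(-7, -219) + 39904/x(49) = 49182/((-6*(-219))) + 39904/49 = 49182/1314 + 39904*(1/49) = 49182*(1/1314) + 39904/49 = 8197/219 + 39904/49 = 9140629/10731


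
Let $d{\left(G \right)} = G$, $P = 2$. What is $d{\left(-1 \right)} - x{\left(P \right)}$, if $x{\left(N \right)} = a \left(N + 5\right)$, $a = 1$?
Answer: $-8$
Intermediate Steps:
$x{\left(N \right)} = 5 + N$ ($x{\left(N \right)} = 1 \left(N + 5\right) = 1 \left(5 + N\right) = 5 + N$)
$d{\left(-1 \right)} - x{\left(P \right)} = -1 - \left(5 + 2\right) = -1 - 7 = -8$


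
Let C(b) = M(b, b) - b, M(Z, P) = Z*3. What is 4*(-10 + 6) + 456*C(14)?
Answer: 12752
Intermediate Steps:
M(Z, P) = 3*Z
C(b) = 2*b (C(b) = 3*b - b = 2*b)
4*(-10 + 6) + 456*C(14) = 4*(-10 + 6) + 456*(2*14) = 4*(-4) + 456*28 = -16 + 12768 = 12752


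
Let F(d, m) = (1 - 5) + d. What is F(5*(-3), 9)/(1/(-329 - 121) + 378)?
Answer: -8550/170099 ≈ -0.050265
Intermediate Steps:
F(d, m) = -4 + d
F(5*(-3), 9)/(1/(-329 - 121) + 378) = (-4 + 5*(-3))/(1/(-329 - 121) + 378) = (-4 - 15)/(1/(-450) + 378) = -19/(-1/450 + 378) = -19/(170099/450) = (450/170099)*(-19) = -8550/170099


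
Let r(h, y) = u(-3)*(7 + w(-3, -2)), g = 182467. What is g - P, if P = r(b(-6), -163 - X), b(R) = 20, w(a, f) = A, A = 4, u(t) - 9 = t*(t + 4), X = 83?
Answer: 182401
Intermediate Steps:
u(t) = 9 + t*(4 + t) (u(t) = 9 + t*(t + 4) = 9 + t*(4 + t))
w(a, f) = 4
r(h, y) = 66 (r(h, y) = (9 + (-3)² + 4*(-3))*(7 + 4) = (9 + 9 - 12)*11 = 6*11 = 66)
P = 66
g - P = 182467 - 1*66 = 182467 - 66 = 182401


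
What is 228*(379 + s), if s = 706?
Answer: 247380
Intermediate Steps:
228*(379 + s) = 228*(379 + 706) = 228*1085 = 247380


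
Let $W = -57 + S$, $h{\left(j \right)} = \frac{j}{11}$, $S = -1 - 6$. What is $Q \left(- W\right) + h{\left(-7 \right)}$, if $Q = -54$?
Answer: $- \frac{38023}{11} \approx -3456.6$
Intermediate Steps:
$S = -7$ ($S = -1 - 6 = -7$)
$h{\left(j \right)} = \frac{j}{11}$ ($h{\left(j \right)} = j \frac{1}{11} = \frac{j}{11}$)
$W = -64$ ($W = -57 - 7 = -64$)
$Q \left(- W\right) + h{\left(-7 \right)} = - 54 \left(\left(-1\right) \left(-64\right)\right) + \frac{1}{11} \left(-7\right) = \left(-54\right) 64 - \frac{7}{11} = -3456 - \frac{7}{11} = - \frac{38023}{11}$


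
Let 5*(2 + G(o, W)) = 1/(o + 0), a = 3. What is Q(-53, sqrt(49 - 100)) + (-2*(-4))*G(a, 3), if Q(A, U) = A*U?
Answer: -232/15 - 53*I*sqrt(51) ≈ -15.467 - 378.5*I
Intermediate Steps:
G(o, W) = -2 + 1/(5*o) (G(o, W) = -2 + 1/(5*(o + 0)) = -2 + 1/(5*o))
Q(-53, sqrt(49 - 100)) + (-2*(-4))*G(a, 3) = -53*sqrt(49 - 100) + (-2*(-4))*(-2 + (1/5)/3) = -53*I*sqrt(51) + 8*(-2 + (1/5)*(1/3)) = -53*I*sqrt(51) + 8*(-2 + 1/15) = -53*I*sqrt(51) + 8*(-29/15) = -53*I*sqrt(51) - 232/15 = -232/15 - 53*I*sqrt(51)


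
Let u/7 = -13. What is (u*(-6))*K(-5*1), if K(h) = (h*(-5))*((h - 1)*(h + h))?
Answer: 819000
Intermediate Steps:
u = -91 (u = 7*(-13) = -91)
K(h) = -10*h**2*(-1 + h) (K(h) = (-5*h)*((-1 + h)*(2*h)) = (-5*h)*(2*h*(-1 + h)) = -10*h**2*(-1 + h))
(u*(-6))*K(-5*1) = (-91*(-6))*(10*(-5*1)**2*(1 - (-5))) = 546*(10*(-5)**2*(1 - 1*(-5))) = 546*(10*25*(1 + 5)) = 546*(10*25*6) = 546*1500 = 819000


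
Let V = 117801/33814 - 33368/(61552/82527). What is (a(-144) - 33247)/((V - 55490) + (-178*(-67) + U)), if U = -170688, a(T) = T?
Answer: 2171791677539/16844851564544 ≈ 0.12893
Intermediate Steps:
V = -2909638168836/65041229 (V = 117801*(1/33814) - 33368/(61552*(1/82527)) = 117801/33814 - 33368/61552/82527 = 117801/33814 - 33368*82527/61552 = 117801/33814 - 344220117/7694 = -2909638168836/65041229 ≈ -44735.)
(a(-144) - 33247)/((V - 55490) + (-178*(-67) + U)) = (-144 - 33247)/((-2909638168836/65041229 - 55490) + (-178*(-67) - 170688)) = -33391/(-6518775966046/65041229 + (11926 - 170688)) = -33391/(-6518775966046/65041229 - 158762) = -33391/(-16844851564544/65041229) = -33391*(-65041229/16844851564544) = 2171791677539/16844851564544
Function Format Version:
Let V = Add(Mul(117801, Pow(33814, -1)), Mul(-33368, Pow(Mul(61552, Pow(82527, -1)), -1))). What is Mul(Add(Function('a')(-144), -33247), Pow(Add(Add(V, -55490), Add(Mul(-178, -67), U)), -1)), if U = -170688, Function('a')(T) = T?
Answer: Rational(2171791677539, 16844851564544) ≈ 0.12893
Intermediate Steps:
V = Rational(-2909638168836, 65041229) (V = Add(Mul(117801, Rational(1, 33814)), Mul(-33368, Pow(Mul(61552, Rational(1, 82527)), -1))) = Add(Rational(117801, 33814), Mul(-33368, Pow(Rational(61552, 82527), -1))) = Add(Rational(117801, 33814), Mul(-33368, Rational(82527, 61552))) = Add(Rational(117801, 33814), Rational(-344220117, 7694)) = Rational(-2909638168836, 65041229) ≈ -44735.)
Mul(Add(Function('a')(-144), -33247), Pow(Add(Add(V, -55490), Add(Mul(-178, -67), U)), -1)) = Mul(Add(-144, -33247), Pow(Add(Add(Rational(-2909638168836, 65041229), -55490), Add(Mul(-178, -67), -170688)), -1)) = Mul(-33391, Pow(Add(Rational(-6518775966046, 65041229), Add(11926, -170688)), -1)) = Mul(-33391, Pow(Add(Rational(-6518775966046, 65041229), -158762), -1)) = Mul(-33391, Pow(Rational(-16844851564544, 65041229), -1)) = Mul(-33391, Rational(-65041229, 16844851564544)) = Rational(2171791677539, 16844851564544)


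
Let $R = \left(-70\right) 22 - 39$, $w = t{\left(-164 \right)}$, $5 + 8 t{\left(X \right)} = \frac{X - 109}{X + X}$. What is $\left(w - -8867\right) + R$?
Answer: $\frac{19122345}{2624} \approx 7287.5$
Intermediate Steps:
$t{\left(X \right)} = - \frac{5}{8} + \frac{-109 + X}{16 X}$ ($t{\left(X \right)} = - \frac{5}{8} + \frac{\left(X - 109\right) \frac{1}{X + X}}{8} = - \frac{5}{8} + \frac{\left(-109 + X\right) \frac{1}{2 X}}{8} = - \frac{5}{8} + \frac{\frac{1}{2} \frac{1}{X} \left(-109 + X\right)}{8} = - \frac{5}{8} + \frac{-109 + X}{16 X}$)
$w = - \frac{1367}{2624}$ ($w = \frac{-109 - -1476}{16 \left(-164\right)} = \frac{1}{16} \left(- \frac{1}{164}\right) \left(-109 + 1476\right) = \frac{1}{16} \left(- \frac{1}{164}\right) 1367 = - \frac{1367}{2624} \approx -0.52096$)
$R = -1579$ ($R = -1540 - 39 = -1579$)
$\left(w - -8867\right) + R = \left(- \frac{1367}{2624} - -8867\right) - 1579 = \left(- \frac{1367}{2624} + \left(-6895 + 15762\right)\right) - 1579 = \left(- \frac{1367}{2624} + 8867\right) - 1579 = \frac{23265641}{2624} - 1579 = \frac{19122345}{2624}$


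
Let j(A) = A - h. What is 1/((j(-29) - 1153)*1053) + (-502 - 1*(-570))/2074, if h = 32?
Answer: 2556623/77978862 ≈ 0.032786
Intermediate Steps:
j(A) = -32 + A (j(A) = A - 1*32 = A - 32 = -32 + A)
1/((j(-29) - 1153)*1053) + (-502 - 1*(-570))/2074 = 1/((-32 - 29) - 1153*1053) + (-502 - 1*(-570))/2074 = (1/1053)/(-61 - 1153) + (-502 + 570)*(1/2074) = (1/1053)/(-1214) + 68*(1/2074) = -1/1214*1/1053 + 2/61 = -1/1278342 + 2/61 = 2556623/77978862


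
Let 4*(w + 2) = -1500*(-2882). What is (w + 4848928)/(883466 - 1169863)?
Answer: -5929676/286397 ≈ -20.704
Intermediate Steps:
w = 1080748 (w = -2 + (-1500*(-2882))/4 = -2 + (¼)*4323000 = -2 + 1080750 = 1080748)
(w + 4848928)/(883466 - 1169863) = (1080748 + 4848928)/(883466 - 1169863) = 5929676/(-286397) = 5929676*(-1/286397) = -5929676/286397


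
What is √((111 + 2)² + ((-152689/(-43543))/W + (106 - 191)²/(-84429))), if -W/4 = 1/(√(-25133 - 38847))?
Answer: √(76699307727547585948176 - 10531661097633452046*I*√15995)/2450861298 ≈ 113.0 - 0.98113*I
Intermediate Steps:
W = 2*I*√15995/15995 (W = -4/√(-25133 - 38847) = -4*(-I*√15995/31990) = -(-2)*I*√15995/15995 = 2*I*√15995/15995 ≈ 0.015814*I)
√((111 + 2)² + ((-152689/(-43543))/W + (106 - 191)²/(-84429))) = √((111 + 2)² + ((-152689/(-43543))/((2*I*√15995/15995)) + (106 - 191)²/(-84429))) = √(113² + ((-152689*(-1/43543))*(-I*√15995/2) + (-85)²*(-1/84429))) = √(12769 + (152689*(-I*√15995/2)/43543 + 7225*(-1/84429))) = √(12769 + (-152689*I*√15995/87086 - 7225/84429)) = √(12769 + (-7225/84429 - 152689*I*√15995/87086)) = √(1078066676/84429 - 152689*I*√15995/87086)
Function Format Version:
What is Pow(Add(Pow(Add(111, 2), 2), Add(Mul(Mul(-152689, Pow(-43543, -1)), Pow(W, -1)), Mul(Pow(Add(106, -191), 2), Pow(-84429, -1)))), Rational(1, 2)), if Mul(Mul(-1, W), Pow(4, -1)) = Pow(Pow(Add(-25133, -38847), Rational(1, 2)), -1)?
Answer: Mul(Rational(1, 2450861298), Pow(Add(76699307727547585948176, Mul(-10531661097633452046, I, Pow(15995, Rational(1, 2)))), Rational(1, 2))) ≈ Add(113.00, Mul(-0.98113, I))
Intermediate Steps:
W = Mul(Rational(2, 15995), I, Pow(15995, Rational(1, 2))) (W = Mul(-4, Pow(Pow(Add(-25133, -38847), Rational(1, 2)), -1)) = Mul(-4, Pow(Pow(-63980, Rational(1, 2)), -1)) = Mul(-4, Pow(Mul(2, I, Pow(15995, Rational(1, 2))), -1)) = Mul(-4, Mul(Rational(-1, 31990), I, Pow(15995, Rational(1, 2)))) = Mul(Rational(2, 15995), I, Pow(15995, Rational(1, 2))) ≈ Mul(0.015814, I))
Pow(Add(Pow(Add(111, 2), 2), Add(Mul(Mul(-152689, Pow(-43543, -1)), Pow(W, -1)), Mul(Pow(Add(106, -191), 2), Pow(-84429, -1)))), Rational(1, 2)) = Pow(Add(Pow(Add(111, 2), 2), Add(Mul(Mul(-152689, Pow(-43543, -1)), Pow(Mul(Rational(2, 15995), I, Pow(15995, Rational(1, 2))), -1)), Mul(Pow(Add(106, -191), 2), Pow(-84429, -1)))), Rational(1, 2)) = Pow(Add(Pow(113, 2), Add(Mul(Mul(-152689, Rational(-1, 43543)), Mul(Rational(-1, 2), I, Pow(15995, Rational(1, 2)))), Mul(Pow(-85, 2), Rational(-1, 84429)))), Rational(1, 2)) = Pow(Add(12769, Add(Mul(Rational(152689, 43543), Mul(Rational(-1, 2), I, Pow(15995, Rational(1, 2)))), Mul(7225, Rational(-1, 84429)))), Rational(1, 2)) = Pow(Add(12769, Add(Mul(Rational(-152689, 87086), I, Pow(15995, Rational(1, 2))), Rational(-7225, 84429))), Rational(1, 2)) = Pow(Add(12769, Add(Rational(-7225, 84429), Mul(Rational(-152689, 87086), I, Pow(15995, Rational(1, 2))))), Rational(1, 2)) = Pow(Add(Rational(1078066676, 84429), Mul(Rational(-152689, 87086), I, Pow(15995, Rational(1, 2)))), Rational(1, 2))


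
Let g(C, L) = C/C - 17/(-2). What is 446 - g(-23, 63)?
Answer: 873/2 ≈ 436.50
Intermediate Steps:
g(C, L) = 19/2 (g(C, L) = 1 - 17*(-½) = 1 + 17/2 = 19/2)
446 - g(-23, 63) = 446 - 1*19/2 = 446 - 19/2 = 873/2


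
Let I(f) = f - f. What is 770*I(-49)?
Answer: 0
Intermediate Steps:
I(f) = 0
770*I(-49) = 770*0 = 0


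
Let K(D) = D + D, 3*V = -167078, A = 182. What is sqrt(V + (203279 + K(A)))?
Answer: sqrt(1331553)/3 ≈ 384.64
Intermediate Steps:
V = -167078/3 (V = (1/3)*(-167078) = -167078/3 ≈ -55693.)
K(D) = 2*D
sqrt(V + (203279 + K(A))) = sqrt(-167078/3 + (203279 + 2*182)) = sqrt(-167078/3 + (203279 + 364)) = sqrt(-167078/3 + 203643) = sqrt(443851/3) = sqrt(1331553)/3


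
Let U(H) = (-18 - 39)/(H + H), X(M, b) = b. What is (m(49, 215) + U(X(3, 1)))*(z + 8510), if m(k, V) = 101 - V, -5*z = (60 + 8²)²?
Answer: -774459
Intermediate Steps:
z = -15376/5 (z = -(60 + 8²)²/5 = -(60 + 64)²/5 = -⅕*124² = -⅕*15376 = -15376/5 ≈ -3075.2)
U(H) = -57/(2*H) (U(H) = -57*1/(2*H) = -57/(2*H))
(m(49, 215) + U(X(3, 1)))*(z + 8510) = ((101 - 1*215) - 57/2/1)*(-15376/5 + 8510) = ((101 - 215) - 57/2*1)*(27174/5) = (-114 - 57/2)*(27174/5) = -285/2*27174/5 = -774459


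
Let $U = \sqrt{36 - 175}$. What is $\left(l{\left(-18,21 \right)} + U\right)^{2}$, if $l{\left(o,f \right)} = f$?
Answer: $\left(21 + i \sqrt{139}\right)^{2} \approx 302.0 + 495.17 i$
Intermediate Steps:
$U = i \sqrt{139}$ ($U = \sqrt{-139} = i \sqrt{139} \approx 11.79 i$)
$\left(l{\left(-18,21 \right)} + U\right)^{2} = \left(21 + i \sqrt{139}\right)^{2}$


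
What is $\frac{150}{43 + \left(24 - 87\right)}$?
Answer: $- \frac{15}{2} \approx -7.5$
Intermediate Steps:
$\frac{150}{43 + \left(24 - 87\right)} = \frac{150}{43 - 63} = \frac{150}{-20} = 150 \left(- \frac{1}{20}\right) = - \frac{15}{2}$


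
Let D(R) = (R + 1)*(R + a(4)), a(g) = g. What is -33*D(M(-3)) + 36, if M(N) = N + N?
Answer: -294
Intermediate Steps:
M(N) = 2*N
D(R) = (1 + R)*(4 + R) (D(R) = (R + 1)*(R + 4) = (1 + R)*(4 + R))
-33*D(M(-3)) + 36 = -33*(4 + (2*(-3))² + 5*(2*(-3))) + 36 = -33*(4 + (-6)² + 5*(-6)) + 36 = -33*(4 + 36 - 30) + 36 = -33*10 + 36 = -330 + 36 = -294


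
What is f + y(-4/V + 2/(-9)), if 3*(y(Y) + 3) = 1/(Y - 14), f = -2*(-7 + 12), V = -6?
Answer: -1589/122 ≈ -13.025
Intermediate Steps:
f = -10 (f = -2*5 = -10)
y(Y) = -3 + 1/(3*(-14 + Y)) (y(Y) = -3 + 1/(3*(Y - 14)) = -3 + 1/(3*(-14 + Y)))
f + y(-4/V + 2/(-9)) = -10 + (127 - 9*(-4/(-6) + 2/(-9)))/(3*(-14 + (-4/(-6) + 2/(-9)))) = -10 + (127 - 9*(-4*(-⅙) + 2*(-⅑)))/(3*(-14 + (-4*(-⅙) + 2*(-⅑)))) = -10 + (127 - 9*(⅔ - 2/9))/(3*(-14 + (⅔ - 2/9))) = -10 + (127 - 9*4/9)/(3*(-14 + 4/9)) = -10 + (127 - 4)/(3*(-122/9)) = -10 + (⅓)*(-9/122)*123 = -10 - 369/122 = -1589/122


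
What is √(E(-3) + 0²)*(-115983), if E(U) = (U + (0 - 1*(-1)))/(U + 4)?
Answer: -115983*I*√2 ≈ -1.6402e+5*I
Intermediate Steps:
E(U) = (1 + U)/(4 + U) (E(U) = (U + (0 + 1))/(4 + U) = (U + 1)/(4 + U) = (1 + U)/(4 + U))
√(E(-3) + 0²)*(-115983) = √((1 - 3)/(4 - 3) + 0²)*(-115983) = √(-2/1 + 0)*(-115983) = √(1*(-2) + 0)*(-115983) = √(-2 + 0)*(-115983) = √(-2)*(-115983) = (I*√2)*(-115983) = -115983*I*√2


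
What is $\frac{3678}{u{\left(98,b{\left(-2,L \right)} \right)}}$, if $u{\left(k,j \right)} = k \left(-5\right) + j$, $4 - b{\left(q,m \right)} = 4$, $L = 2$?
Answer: $- \frac{1839}{245} \approx -7.5061$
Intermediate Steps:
$b{\left(q,m \right)} = 0$ ($b{\left(q,m \right)} = 4 - 4 = 0$)
$u{\left(k,j \right)} = j - 5 k$ ($u{\left(k,j \right)} = - 5 k + j = j - 5 k$)
$\frac{3678}{u{\left(98,b{\left(-2,L \right)} \right)}} = \frac{3678}{0 - 490} = \frac{3678}{-490} = 3678 \left(- \frac{1}{490}\right) = - \frac{1839}{245}$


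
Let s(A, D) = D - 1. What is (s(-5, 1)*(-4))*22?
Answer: 0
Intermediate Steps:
s(A, D) = -1 + D
(s(-5, 1)*(-4))*22 = ((-1 + 1)*(-4))*22 = (0*(-4))*22 = 0*22 = 0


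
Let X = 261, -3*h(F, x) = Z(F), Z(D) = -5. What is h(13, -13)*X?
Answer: 435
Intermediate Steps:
h(F, x) = 5/3 (h(F, x) = -⅓*(-5) = 5/3)
h(13, -13)*X = (5/3)*261 = 435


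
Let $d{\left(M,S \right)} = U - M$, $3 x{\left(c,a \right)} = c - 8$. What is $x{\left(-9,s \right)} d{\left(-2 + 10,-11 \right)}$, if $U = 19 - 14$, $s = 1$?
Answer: $17$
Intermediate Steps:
$x{\left(c,a \right)} = - \frac{8}{3} + \frac{c}{3}$ ($x{\left(c,a \right)} = \frac{c - 8}{3} = \frac{-8 + c}{3} = - \frac{8}{3} + \frac{c}{3}$)
$U = 5$ ($U = 19 - 14 = 5$)
$d{\left(M,S \right)} = 5 - M$
$x{\left(-9,s \right)} d{\left(-2 + 10,-11 \right)} = \left(- \frac{8}{3} + \frac{1}{3} \left(-9\right)\right) \left(5 - \left(-2 + 10\right)\right) = \left(- \frac{8}{3} - 3\right) \left(5 - 8\right) = - \frac{17 \left(5 - 8\right)}{3} = \left(- \frac{17}{3}\right) \left(-3\right) = 17$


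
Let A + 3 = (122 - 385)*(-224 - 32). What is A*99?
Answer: 6665175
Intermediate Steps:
A = 67325 (A = -3 + (122 - 385)*(-224 - 32) = -3 - 263*(-256) = -3 + 67328 = 67325)
A*99 = 67325*99 = 6665175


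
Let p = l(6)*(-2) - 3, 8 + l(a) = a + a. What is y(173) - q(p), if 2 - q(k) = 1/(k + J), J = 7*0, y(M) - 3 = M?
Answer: 1913/11 ≈ 173.91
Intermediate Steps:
y(M) = 3 + M
J = 0
l(a) = -8 + 2*a (l(a) = -8 + (a + a) = -8 + 2*a)
p = -11 (p = (-8 + 2*6)*(-2) - 3 = (-8 + 12)*(-2) - 3 = 4*(-2) - 3 = -8 - 3 = -11)
q(k) = 2 - 1/k (q(k) = 2 - 1/(k + 0) = 2 - 1/k)
y(173) - q(p) = (3 + 173) - (2 - 1/(-11)) = 176 - (2 - 1*(-1/11)) = 176 - (2 + 1/11) = 176 - 1*23/11 = 176 - 23/11 = 1913/11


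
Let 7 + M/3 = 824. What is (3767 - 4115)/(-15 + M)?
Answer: -⅐ ≈ -0.14286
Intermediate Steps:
M = 2451 (M = -21 + 3*824 = -21 + 2472 = 2451)
(3767 - 4115)/(-15 + M) = (3767 - 4115)/(-15 + 2451) = -348/2436 = -348*1/2436 = -⅐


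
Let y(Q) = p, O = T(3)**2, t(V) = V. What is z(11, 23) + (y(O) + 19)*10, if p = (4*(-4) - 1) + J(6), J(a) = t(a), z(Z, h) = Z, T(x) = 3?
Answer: 91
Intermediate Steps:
J(a) = a
O = 9 (O = 3**2 = 9)
p = -11 (p = (4*(-4) - 1) + 6 = (-16 - 1) + 6 = -17 + 6 = -11)
y(Q) = -11
z(11, 23) + (y(O) + 19)*10 = 11 + (-11 + 19)*10 = 11 + 8*10 = 11 + 80 = 91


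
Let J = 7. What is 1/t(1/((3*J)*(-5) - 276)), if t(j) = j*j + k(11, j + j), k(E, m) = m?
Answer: -145161/761 ≈ -190.75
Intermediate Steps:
t(j) = j**2 + 2*j (t(j) = j*j + (j + j) = j**2 + 2*j)
1/t(1/((3*J)*(-5) - 276)) = 1/((2 + 1/((3*7)*(-5) - 276))/((3*7)*(-5) - 276)) = 1/((2 + 1/(21*(-5) - 276))/(21*(-5) - 276)) = 1/((2 + 1/(-105 - 276))/(-105 - 276)) = 1/((2 + 1/(-381))/(-381)) = 1/(-(2 - 1/381)/381) = 1/(-1/381*761/381) = 1/(-761/145161) = -145161/761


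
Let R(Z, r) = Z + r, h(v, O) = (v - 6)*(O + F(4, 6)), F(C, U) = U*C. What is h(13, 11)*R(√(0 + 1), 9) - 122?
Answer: 2328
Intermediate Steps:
F(C, U) = C*U
h(v, O) = (-6 + v)*(24 + O) (h(v, O) = (v - 6)*(O + 4*6) = (-6 + v)*(O + 24) = (-6 + v)*(24 + O))
h(13, 11)*R(√(0 + 1), 9) - 122 = (-144 - 6*11 + 24*13 + 11*13)*(√(0 + 1) + 9) - 122 = (-144 - 66 + 312 + 143)*(√1 + 9) - 122 = 245*(1 + 9) - 122 = 245*10 - 122 = 2450 - 122 = 2328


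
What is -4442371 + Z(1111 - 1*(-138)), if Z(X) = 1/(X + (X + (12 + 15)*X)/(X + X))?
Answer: -5610714572/1263 ≈ -4.4424e+6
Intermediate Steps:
Z(X) = 1/(14 + X) (Z(X) = 1/(X + (X + 27*X)/((2*X))) = 1/(X + (28*X)*(1/(2*X))) = 1/(X + 14) = 1/(14 + X))
-4442371 + Z(1111 - 1*(-138)) = -4442371 + 1/(14 + (1111 - 1*(-138))) = -4442371 + 1/(14 + (1111 + 138)) = -4442371 + 1/(14 + 1249) = -4442371 + 1/1263 = -5610714572/1263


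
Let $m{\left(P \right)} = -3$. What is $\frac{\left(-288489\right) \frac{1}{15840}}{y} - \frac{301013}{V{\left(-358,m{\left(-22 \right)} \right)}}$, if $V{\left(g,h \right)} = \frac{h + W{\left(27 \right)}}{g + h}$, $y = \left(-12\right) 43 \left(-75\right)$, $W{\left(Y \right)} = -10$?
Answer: $- \frac{22204313046098119}{2656368000} \approx -8.3589 \cdot 10^{6}$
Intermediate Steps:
$y = 38700$ ($y = \left(-516\right) \left(-75\right) = 38700$)
$V{\left(g,h \right)} = \frac{-10 + h}{g + h}$ ($V{\left(g,h \right)} = \frac{h - 10}{g + h} = \frac{-10 + h}{g + h}$)
$\frac{\left(-288489\right) \frac{1}{15840}}{y} - \frac{301013}{V{\left(-358,m{\left(-22 \right)} \right)}} = \frac{\left(-288489\right) \frac{1}{15840}}{38700} - \frac{301013}{\frac{1}{-358 - 3} \left(-10 - 3\right)} = \left(-288489\right) \frac{1}{15840} \cdot \frac{1}{38700} - \frac{301013}{\frac{1}{-361} \left(-13\right)} = \left(- \frac{96163}{5280}\right) \frac{1}{38700} - \frac{301013}{\left(- \frac{1}{361}\right) \left(-13\right)} = - \frac{96163}{204336000} - \frac{301013}{\frac{13}{361}} = - \frac{96163}{204336000} - \frac{108665693}{13} = - \frac{22204313046098119}{2656368000}$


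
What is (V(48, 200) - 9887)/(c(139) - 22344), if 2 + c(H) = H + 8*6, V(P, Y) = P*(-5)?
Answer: 10127/22159 ≈ 0.45702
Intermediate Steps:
V(P, Y) = -5*P
c(H) = 46 + H (c(H) = -2 + (H + 8*6) = -2 + (H + 48) = -2 + (48 + H) = 46 + H)
(V(48, 200) - 9887)/(c(139) - 22344) = (-5*48 - 9887)/((46 + 139) - 22344) = (-240 - 9887)/(185 - 22344) = -10127/(-22159) = -10127*(-1/22159) = 10127/22159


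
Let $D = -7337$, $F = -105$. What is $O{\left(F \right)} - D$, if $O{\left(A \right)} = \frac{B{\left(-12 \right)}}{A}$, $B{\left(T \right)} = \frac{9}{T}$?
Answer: $\frac{1027181}{140} \approx 7337.0$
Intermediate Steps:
$O{\left(A \right)} = - \frac{3}{4 A}$ ($O{\left(A \right)} = \frac{9 \frac{1}{-12}}{A} = \frac{9 \left(- \frac{1}{12}\right)}{A} = - \frac{3}{4 A}$)
$O{\left(F \right)} - D = - \frac{3}{4 \left(-105\right)} - -7337 = \left(- \frac{3}{4}\right) \left(- \frac{1}{105}\right) + 7337 = \frac{1}{140} + 7337 = \frac{1027181}{140}$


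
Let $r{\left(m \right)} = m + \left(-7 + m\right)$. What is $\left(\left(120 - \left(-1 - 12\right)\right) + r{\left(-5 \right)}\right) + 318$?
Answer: $434$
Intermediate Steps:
$r{\left(m \right)} = -7 + 2 m$
$\left(\left(120 - \left(-1 - 12\right)\right) + r{\left(-5 \right)}\right) + 318 = \left(\left(120 - \left(-1 - 12\right)\right) + \left(-7 + 2 \left(-5\right)\right)\right) + 318 = \left(\left(120 - \left(-1 - 12\right)\right) - 17\right) + 318 = \left(\left(120 - -13\right) - 17\right) + 318 = \left(\left(120 + 13\right) - 17\right) + 318 = \left(133 - 17\right) + 318 = 116 + 318 = 434$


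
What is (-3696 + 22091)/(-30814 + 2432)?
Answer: -18395/28382 ≈ -0.64812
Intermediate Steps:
(-3696 + 22091)/(-30814 + 2432) = 18395/(-28382) = 18395*(-1/28382) = -18395/28382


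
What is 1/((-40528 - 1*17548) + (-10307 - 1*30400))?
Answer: -1/98783 ≈ -1.0123e-5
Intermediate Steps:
1/((-40528 - 1*17548) + (-10307 - 1*30400)) = 1/((-40528 - 17548) + (-10307 - 30400)) = 1/(-58076 - 40707) = 1/(-98783) = -1/98783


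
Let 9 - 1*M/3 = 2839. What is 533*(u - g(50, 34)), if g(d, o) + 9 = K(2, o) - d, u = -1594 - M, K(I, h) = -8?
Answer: 3711279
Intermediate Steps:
M = -8490 (M = 27 - 3*2839 = 27 - 8517 = -8490)
u = 6896 (u = -1594 - 1*(-8490) = -1594 + 8490 = 6896)
g(d, o) = -17 - d (g(d, o) = -9 + (-8 - d) = -17 - d)
533*(u - g(50, 34)) = 533*(6896 - (-17 - 1*50)) = 533*(6896 - (-17 - 50)) = 533*(6896 - 1*(-67)) = 533*(6896 + 67) = 533*6963 = 3711279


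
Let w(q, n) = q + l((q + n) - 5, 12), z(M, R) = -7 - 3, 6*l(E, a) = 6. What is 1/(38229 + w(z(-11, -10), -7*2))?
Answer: 1/38220 ≈ 2.6164e-5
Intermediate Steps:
l(E, a) = 1 (l(E, a) = (⅙)*6 = 1)
z(M, R) = -10
w(q, n) = 1 + q (w(q, n) = q + 1 = 1 + q)
1/(38229 + w(z(-11, -10), -7*2)) = 1/(38229 + (1 - 10)) = 1/(38229 - 9) = 1/38220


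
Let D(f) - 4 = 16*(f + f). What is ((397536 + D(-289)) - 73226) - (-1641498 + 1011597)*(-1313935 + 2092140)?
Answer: 490192422771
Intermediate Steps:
D(f) = 4 + 32*f (D(f) = 4 + 16*(f + f) = 4 + 16*(2*f) = 4 + 32*f)
((397536 + D(-289)) - 73226) - (-1641498 + 1011597)*(-1313935 + 2092140) = ((397536 + (4 + 32*(-289))) - 73226) - (-1641498 + 1011597)*(-1313935 + 2092140) = ((397536 + (4 - 9248)) - 73226) - (-629901)*778205 = ((397536 - 9244) - 73226) - 1*(-490192107705) = (388292 - 73226) + 490192107705 = 315066 + 490192107705 = 490192422771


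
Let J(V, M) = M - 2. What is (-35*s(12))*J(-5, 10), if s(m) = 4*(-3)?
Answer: 3360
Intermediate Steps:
s(m) = -12
J(V, M) = -2 + M
(-35*s(12))*J(-5, 10) = (-35*(-12))*(-2 + 10) = 420*8 = 3360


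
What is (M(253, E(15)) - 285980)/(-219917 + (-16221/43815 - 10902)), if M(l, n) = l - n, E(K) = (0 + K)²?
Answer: 2088164480/1685558451 ≈ 1.2389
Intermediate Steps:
E(K) = K²
(M(253, E(15)) - 285980)/(-219917 + (-16221/43815 - 10902)) = ((253 - 1*15²) - 285980)/(-219917 + (-16221/43815 - 10902)) = ((253 - 1*225) - 285980)/(-219917 + (-16221*1/43815 - 10902)) = ((253 - 225) - 285980)/(-219917 + (-5407/14605 - 10902)) = (28 - 285980)/(-219917 - 159229117/14605) = -285952/(-3371116902/14605) = -285952*(-14605/3371116902) = 2088164480/1685558451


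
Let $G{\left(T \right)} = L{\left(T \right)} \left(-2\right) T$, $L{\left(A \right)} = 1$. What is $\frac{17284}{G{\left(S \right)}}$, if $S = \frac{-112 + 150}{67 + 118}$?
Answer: $- \frac{799385}{19} \approx -42073.0$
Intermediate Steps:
$S = \frac{38}{185} \approx 0.20541$
$G{\left(T \right)} = - 2 T$ ($G{\left(T \right)} = 1 \left(-2\right) T = - 2 T$)
$\frac{17284}{G{\left(S \right)}} = \frac{17284}{\left(-2\right) \frac{38}{185}} = \frac{17284}{- \frac{76}{185}} = 17284 \left(- \frac{185}{76}\right) = - \frac{799385}{19}$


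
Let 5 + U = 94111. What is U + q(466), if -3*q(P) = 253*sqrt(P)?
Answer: 94106 - 253*sqrt(466)/3 ≈ 92286.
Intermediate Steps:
U = 94106 (U = -5 + 94111 = 94106)
q(P) = -253*sqrt(P)/3
U + q(466) = 94106 - 253*sqrt(466)/3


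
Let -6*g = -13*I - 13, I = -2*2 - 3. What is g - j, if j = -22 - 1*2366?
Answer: 2375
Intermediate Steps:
I = -7 (I = -4 - 3 = -7)
j = -2388 (j = -22 - 2366 = -2388)
g = -13 (g = -(-13*(-7) - 13)/6 = -(91 - 13)/6 = -1/6*78 = -13)
g - j = -13 - 1*(-2388) = -13 + 2388 = 2375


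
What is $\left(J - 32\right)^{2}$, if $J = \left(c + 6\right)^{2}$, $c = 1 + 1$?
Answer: $1024$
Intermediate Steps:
$c = 2$
$J = 64$ ($J = \left(2 + 6\right)^{2} = 8^{2} = 64$)
$\left(J - 32\right)^{2} = \left(64 - 32\right)^{2} = 32^{2} = 1024$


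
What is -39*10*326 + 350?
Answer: -126790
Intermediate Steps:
-39*10*326 + 350 = -390*326 + 350 = -127140 + 350 = -126790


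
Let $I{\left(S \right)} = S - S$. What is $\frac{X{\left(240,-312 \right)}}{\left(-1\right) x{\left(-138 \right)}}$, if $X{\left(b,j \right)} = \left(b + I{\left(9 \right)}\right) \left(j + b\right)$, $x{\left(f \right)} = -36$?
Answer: $-480$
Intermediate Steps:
$I{\left(S \right)} = 0$
$X{\left(b,j \right)} = b \left(b + j\right)$ ($X{\left(b,j \right)} = \left(b + 0\right) \left(j + b\right) = b \left(b + j\right)$)
$\frac{X{\left(240,-312 \right)}}{\left(-1\right) x{\left(-138 \right)}} = \frac{240 \left(240 - 312\right)}{\left(-1\right) \left(-36\right)} = \frac{240 \left(-72\right)}{36} = \left(-17280\right) \frac{1}{36} = -480$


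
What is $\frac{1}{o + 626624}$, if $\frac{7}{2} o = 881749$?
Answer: $\frac{7}{6149866} \approx 1.1382 \cdot 10^{-6}$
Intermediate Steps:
$o = \frac{1763498}{7}$ ($o = \frac{2}{7} \cdot 881749 = \frac{1763498}{7} \approx 2.5193 \cdot 10^{5}$)
$\frac{1}{o + 626624} = \frac{1}{\frac{1763498}{7} + 626624} = \frac{1}{\frac{6149866}{7}} = \frac{7}{6149866}$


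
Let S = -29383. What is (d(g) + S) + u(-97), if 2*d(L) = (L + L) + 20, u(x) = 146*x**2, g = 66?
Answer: 1344407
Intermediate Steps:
d(L) = 10 + L (d(L) = ((L + L) + 20)/2 = (2*L + 20)/2 = (20 + 2*L)/2 = 10 + L)
(d(g) + S) + u(-97) = ((10 + 66) - 29383) + 146*(-97)**2 = (76 - 29383) + 146*9409 = -29307 + 1373714 = 1344407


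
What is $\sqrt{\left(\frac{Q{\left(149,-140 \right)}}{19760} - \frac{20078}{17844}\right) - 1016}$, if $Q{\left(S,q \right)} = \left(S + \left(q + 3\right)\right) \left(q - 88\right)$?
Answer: $\frac{i \sqrt{342124897620090}}{579930} \approx 31.895 i$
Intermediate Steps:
$Q{\left(S,q \right)} = \left(-88 + q\right) \left(3 + S + q\right)$ ($Q{\left(S,q \right)} = \left(S + \left(3 + q\right)\right) \left(-88 + q\right) = \left(3 + S + q\right) \left(-88 + q\right) = \left(-88 + q\right) \left(3 + S + q\right)$)
$\sqrt{\left(\frac{Q{\left(149,-140 \right)}}{19760} - \frac{20078}{17844}\right) - 1016} = \sqrt{\left(\frac{-264 + \left(-140\right)^{2} - 13112 - -11900 + 149 \left(-140\right)}{19760} - \frac{20078}{17844}\right) - 1016} = \sqrt{\left(\left(-264 + 19600 - 13112 + 11900 - 20860\right) \frac{1}{19760} - \frac{10039}{8922}\right) - 1016} = \sqrt{\left(\left(-2736\right) \frac{1}{19760} - \frac{10039}{8922}\right) - 1016} = \sqrt{\left(- \frac{9}{65} - \frac{10039}{8922}\right) - 1016} = \sqrt{- \frac{732833}{579930} - 1016} = \sqrt{- \frac{589941713}{579930}} = \frac{i \sqrt{342124897620090}}{579930}$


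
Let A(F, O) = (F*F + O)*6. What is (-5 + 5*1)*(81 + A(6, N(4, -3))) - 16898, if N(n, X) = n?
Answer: -16898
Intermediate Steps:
A(F, O) = 6*O + 6*F² (A(F, O) = (F² + O)*6 = (O + F²)*6 = 6*O + 6*F²)
(-5 + 5*1)*(81 + A(6, N(4, -3))) - 16898 = (-5 + 5*1)*(81 + (6*4 + 6*6²)) - 16898 = (-5 + 5)*(81 + (24 + 6*36)) - 16898 = 0*(81 + (24 + 216)) - 16898 = 0*(81 + 240) - 16898 = 0*321 - 16898 = 0 - 16898 = -16898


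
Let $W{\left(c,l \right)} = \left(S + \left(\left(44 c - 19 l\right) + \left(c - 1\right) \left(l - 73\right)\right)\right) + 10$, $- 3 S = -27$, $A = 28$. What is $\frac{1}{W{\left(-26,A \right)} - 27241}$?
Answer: $- \frac{1}{27683} \approx -3.6123 \cdot 10^{-5}$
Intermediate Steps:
$S = 9$ ($S = \left(- \frac{1}{3}\right) \left(-27\right) = 9$)
$W{\left(c,l \right)} = 19 - 19 l + 44 c + \left(-1 + c\right) \left(-73 + l\right)$ ($W{\left(c,l \right)} = \left(9 + \left(\left(44 c - 19 l\right) + \left(c - 1\right) \left(l - 73\right)\right)\right) + 10 = \left(9 + \left(\left(- 19 l + 44 c\right) + \left(-1 + c\right) \left(-73 + l\right)\right)\right) + 10 = \left(9 + \left(- 19 l + 44 c + \left(-1 + c\right) \left(-73 + l\right)\right)\right) + 10 = \left(9 - 19 l + 44 c + \left(-1 + c\right) \left(-73 + l\right)\right) + 10 = 19 - 19 l + 44 c + \left(-1 + c\right) \left(-73 + l\right)$)
$\frac{1}{W{\left(-26,A \right)} - 27241} = \frac{1}{\left(92 - -754 - 560 - 728\right) - 27241} = \frac{1}{\left(92 + 754 - 560 - 728\right) - 27241} = \frac{1}{-442 - 27241} = \frac{1}{-27683} = - \frac{1}{27683}$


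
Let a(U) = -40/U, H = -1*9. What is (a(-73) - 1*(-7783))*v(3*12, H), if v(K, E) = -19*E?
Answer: 97162029/73 ≈ 1.3310e+6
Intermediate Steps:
H = -9
(a(-73) - 1*(-7783))*v(3*12, H) = (-40/(-73) - 1*(-7783))*(-19*(-9)) = (-40*(-1/73) + 7783)*171 = (40/73 + 7783)*171 = (568199/73)*171 = 97162029/73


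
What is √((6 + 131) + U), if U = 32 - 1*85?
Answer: 2*√21 ≈ 9.1651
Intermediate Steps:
U = -53 (U = 32 - 85 = -53)
√((6 + 131) + U) = √((6 + 131) - 53) = √(137 - 53) = √84 = 2*√21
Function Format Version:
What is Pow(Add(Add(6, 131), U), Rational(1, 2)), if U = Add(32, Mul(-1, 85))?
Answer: Mul(2, Pow(21, Rational(1, 2))) ≈ 9.1651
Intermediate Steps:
U = -53 (U = Add(32, -85) = -53)
Pow(Add(Add(6, 131), U), Rational(1, 2)) = Pow(Add(Add(6, 131), -53), Rational(1, 2)) = Pow(Add(137, -53), Rational(1, 2)) = Pow(84, Rational(1, 2)) = Mul(2, Pow(21, Rational(1, 2)))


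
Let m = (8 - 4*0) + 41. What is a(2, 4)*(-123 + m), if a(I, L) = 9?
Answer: -666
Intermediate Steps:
m = 49 (m = (8 + 0) + 41 = 8 + 41 = 49)
a(2, 4)*(-123 + m) = 9*(-123 + 49) = 9*(-74) = -666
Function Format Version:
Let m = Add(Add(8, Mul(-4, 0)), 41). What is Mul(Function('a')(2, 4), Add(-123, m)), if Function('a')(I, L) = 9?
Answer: -666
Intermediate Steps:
m = 49 (m = Add(Add(8, 0), 41) = Add(8, 41) = 49)
Mul(Function('a')(2, 4), Add(-123, m)) = Mul(9, Add(-123, 49)) = Mul(9, -74) = -666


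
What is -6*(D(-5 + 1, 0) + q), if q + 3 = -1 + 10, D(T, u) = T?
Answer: -12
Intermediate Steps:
q = 6 (q = -3 + (-1 + 10) = -3 + 9 = 6)
-6*(D(-5 + 1, 0) + q) = -6*((-5 + 1) + 6) = -6*(-4 + 6) = -6*2 = -12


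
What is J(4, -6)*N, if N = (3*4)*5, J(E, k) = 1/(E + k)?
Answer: -30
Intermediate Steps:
N = 60 (N = 12*5 = 60)
J(4, -6)*N = 60/(4 - 6) = 60/(-2) = -1/2*60 = -30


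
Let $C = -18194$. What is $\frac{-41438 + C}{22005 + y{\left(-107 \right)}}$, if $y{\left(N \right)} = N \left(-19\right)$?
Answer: $- \frac{29816}{12019} \approx -2.4807$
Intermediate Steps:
$y{\left(N \right)} = - 19 N$
$\frac{-41438 + C}{22005 + y{\left(-107 \right)}} = \frac{-41438 - 18194}{22005 - -2033} = - \frac{59632}{22005 + 2033} = - \frac{59632}{24038} = \left(-59632\right) \frac{1}{24038} = - \frac{29816}{12019}$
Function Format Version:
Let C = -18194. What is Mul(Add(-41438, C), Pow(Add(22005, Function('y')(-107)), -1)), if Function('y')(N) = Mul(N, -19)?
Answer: Rational(-29816, 12019) ≈ -2.4807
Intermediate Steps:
Function('y')(N) = Mul(-19, N)
Mul(Add(-41438, C), Pow(Add(22005, Function('y')(-107)), -1)) = Mul(Add(-41438, -18194), Pow(Add(22005, Mul(-19, -107)), -1)) = Mul(-59632, Pow(Add(22005, 2033), -1)) = Mul(-59632, Pow(24038, -1)) = Mul(-59632, Rational(1, 24038)) = Rational(-29816, 12019)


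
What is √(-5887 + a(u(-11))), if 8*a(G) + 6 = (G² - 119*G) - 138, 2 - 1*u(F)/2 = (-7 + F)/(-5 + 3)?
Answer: 3*I*√2521/2 ≈ 75.314*I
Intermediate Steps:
u(F) = -3 + F (u(F) = 4 - 2*(-7 + F)/(-5 + 3) = 4 - 2*(-7 + F)/(-2) = 4 - 2*(-7 + F)*(-1)/2 = 4 - 2*(7/2 - F/2) = 4 + (-7 + F) = -3 + F)
a(G) = -18 - 119*G/8 + G²/8 (a(G) = -¾ + ((G² - 119*G) - 138)/8 = -¾ + (-138 + G² - 119*G)/8 = -¾ + (-69/4 - 119*G/8 + G²/8) = -18 - 119*G/8 + G²/8)
√(-5887 + a(u(-11))) = √(-5887 + (-18 - 119*(-3 - 11)/8 + (-3 - 11)²/8)) = √(-5887 + (-18 - 119/8*(-14) + (⅛)*(-14)²)) = √(-5887 + (-18 + 833/4 + (⅛)*196)) = √(-5887 + (-18 + 833/4 + 49/2)) = √(-5887 + 859/4) = √(-22689/4) = 3*I*√2521/2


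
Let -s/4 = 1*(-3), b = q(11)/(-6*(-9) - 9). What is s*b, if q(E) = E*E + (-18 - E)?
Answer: 368/15 ≈ 24.533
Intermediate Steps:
q(E) = -18 + E² - E (q(E) = E² + (-18 - E) = -18 + E² - E)
b = 92/45 (b = (-18 + 11² - 1*11)/(-6*(-9) - 9) = (-18 + 121 - 11)/(54 - 9) = 92/45 ≈ 2.0444)
s = 12 (s = -4*(-3) = 12)
s*b = 12*(92/45) = 368/15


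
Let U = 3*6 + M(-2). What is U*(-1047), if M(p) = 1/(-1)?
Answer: -17799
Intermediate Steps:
M(p) = -1
U = 17 (U = 3*6 - 1 = 18 - 1 = 17)
U*(-1047) = 17*(-1047) = -17799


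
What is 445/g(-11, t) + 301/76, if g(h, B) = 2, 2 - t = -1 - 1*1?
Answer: 17211/76 ≈ 226.46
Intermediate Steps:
t = 4 (t = 2 - (-1 - 1*1) = 2 - (-1 - 1) = 2 - 1*(-2) = 2 + 2 = 4)
445/g(-11, t) + 301/76 = 445/2 + 301/76 = 17211/76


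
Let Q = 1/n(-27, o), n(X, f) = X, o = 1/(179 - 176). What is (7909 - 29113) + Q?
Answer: -572509/27 ≈ -21204.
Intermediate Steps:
o = ⅓ (o = 1/3 = ⅓ ≈ 0.33333)
Q = -1/27 (Q = 1/(-27) = -1/27 ≈ -0.037037)
(7909 - 29113) + Q = (7909 - 29113) - 1/27 = -21204 - 1/27 = -572509/27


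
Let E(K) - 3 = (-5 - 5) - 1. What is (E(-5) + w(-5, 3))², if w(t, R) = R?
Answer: 25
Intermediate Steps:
E(K) = -8 (E(K) = 3 + ((-5 - 5) - 1) = 3 + (-10 - 1) = 3 - 11 = -8)
(E(-5) + w(-5, 3))² = (-8 + 3)² = (-5)² = 25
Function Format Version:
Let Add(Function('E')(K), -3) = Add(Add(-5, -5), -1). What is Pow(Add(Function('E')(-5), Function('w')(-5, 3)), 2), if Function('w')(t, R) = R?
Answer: 25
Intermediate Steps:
Function('E')(K) = -8 (Function('E')(K) = Add(3, Add(Add(-5, -5), -1)) = Add(3, Add(-10, -1)) = Add(3, -11) = -8)
Pow(Add(Function('E')(-5), Function('w')(-5, 3)), 2) = Pow(Add(-8, 3), 2) = Pow(-5, 2) = 25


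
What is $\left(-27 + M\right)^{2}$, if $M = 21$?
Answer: $36$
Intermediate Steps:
$\left(-27 + M\right)^{2} = \left(-27 + 21\right)^{2} = \left(-6\right)^{2} = 36$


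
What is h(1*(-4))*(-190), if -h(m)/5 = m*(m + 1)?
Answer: 11400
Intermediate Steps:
h(m) = -5*m*(1 + m) (h(m) = -5*m*(m + 1) = -5*m*(1 + m))
h(1*(-4))*(-190) = -5*1*(-4)*(1 + 1*(-4))*(-190) = -5*(-4)*(1 - 4)*(-190) = -5*(-4)*(-3)*(-190) = -60*(-190) = 11400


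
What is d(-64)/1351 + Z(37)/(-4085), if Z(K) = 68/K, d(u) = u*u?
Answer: 618998052/204196895 ≈ 3.0314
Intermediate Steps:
d(u) = u**2
d(-64)/1351 + Z(37)/(-4085) = (-64)**2/1351 + (68/37)/(-4085) = 4096*(1/1351) + (68*(1/37))*(-1/4085) = 4096/1351 + (68/37)*(-1/4085) = 4096/1351 - 68/151145 = 618998052/204196895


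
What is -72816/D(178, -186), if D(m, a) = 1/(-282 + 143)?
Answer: 10121424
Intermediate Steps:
D(m, a) = -1/139 (D(m, a) = 1/(-139) = -1/139)
-72816/D(178, -186) = -72816/(-1/139) = -72816*(-139) = 10121424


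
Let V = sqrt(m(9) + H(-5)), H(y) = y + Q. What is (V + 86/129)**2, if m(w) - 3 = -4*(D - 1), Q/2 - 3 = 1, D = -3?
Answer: 202/9 + 4*sqrt(22)/3 ≈ 28.698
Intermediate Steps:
Q = 8 (Q = 6 + 2*1 = 6 + 2 = 8)
H(y) = 8 + y (H(y) = y + 8 = 8 + y)
m(w) = 19 (m(w) = 3 - 4*(-3 - 1) = 3 - 4*(-4) = 3 + 16 = 19)
V = sqrt(22) (V = sqrt(19 + (8 - 5)) = sqrt(19 + 3) = sqrt(22) ≈ 4.6904)
(V + 86/129)**2 = (sqrt(22) + 86/129)**2 = (sqrt(22) + 86*(1/129))**2 = (sqrt(22) + 2/3)**2 = (2/3 + sqrt(22))**2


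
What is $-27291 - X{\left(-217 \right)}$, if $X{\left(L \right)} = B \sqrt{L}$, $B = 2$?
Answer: $-27291 - 2 i \sqrt{217} \approx -27291.0 - 29.462 i$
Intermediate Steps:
$X{\left(L \right)} = 2 \sqrt{L}$
$-27291 - X{\left(-217 \right)} = -27291 - 2 \sqrt{-217} = -27291 - 2 i \sqrt{217}$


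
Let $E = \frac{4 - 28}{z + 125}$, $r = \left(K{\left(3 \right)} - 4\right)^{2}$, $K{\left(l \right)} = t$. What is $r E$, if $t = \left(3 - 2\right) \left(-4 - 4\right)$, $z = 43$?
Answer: $- \frac{144}{7} \approx -20.571$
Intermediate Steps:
$t = -8$ ($t = 1 \left(-8\right) = -8$)
$K{\left(l \right)} = -8$
$r = 144$ ($r = \left(-8 - 4\right)^{2} = \left(-12\right)^{2} = 144$)
$E = - \frac{1}{7}$ ($E = \frac{4 - 28}{43 + 125} = - \frac{24}{168} = \left(-24\right) \frac{1}{168} = - \frac{1}{7} \approx -0.14286$)
$r E = 144 \left(- \frac{1}{7}\right) = - \frac{144}{7}$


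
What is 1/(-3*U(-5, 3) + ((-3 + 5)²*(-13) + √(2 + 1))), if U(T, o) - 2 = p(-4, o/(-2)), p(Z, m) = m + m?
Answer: -49/2398 - √3/2398 ≈ -0.021156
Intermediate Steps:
p(Z, m) = 2*m
U(T, o) = 2 - o (U(T, o) = 2 + 2*(o/(-2)) = 2 + 2*(o*(-½)) = 2 + 2*(-o/2) = 2 - o)
1/(-3*U(-5, 3) + ((-3 + 5)²*(-13) + √(2 + 1))) = 1/(-3*(2 - 1*3) + ((-3 + 5)²*(-13) + √(2 + 1))) = 1/(-3*(2 - 3) + (2²*(-13) + √3)) = 1/(-3*(-1) + (4*(-13) + √3)) = 1/(3 + (-52 + √3)) = 1/(-49 + √3)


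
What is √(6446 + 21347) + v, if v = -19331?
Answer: -19331 + √27793 ≈ -19164.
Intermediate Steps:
√(6446 + 21347) + v = √(6446 + 21347) - 19331 = √27793 - 19331 = -19331 + √27793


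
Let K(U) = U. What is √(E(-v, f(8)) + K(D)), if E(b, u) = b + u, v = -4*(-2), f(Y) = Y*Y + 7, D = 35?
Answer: 7*√2 ≈ 9.8995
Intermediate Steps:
f(Y) = 7 + Y² (f(Y) = Y² + 7 = 7 + Y²)
v = 8
√(E(-v, f(8)) + K(D)) = √((-1*8 + (7 + 8²)) + 35) = √((-8 + (7 + 64)) + 35) = √((-8 + 71) + 35) = √(63 + 35) = √98 = 7*√2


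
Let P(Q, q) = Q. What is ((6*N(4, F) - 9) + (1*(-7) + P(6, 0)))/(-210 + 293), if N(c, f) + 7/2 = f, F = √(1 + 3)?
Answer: -19/83 ≈ -0.22892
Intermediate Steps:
F = 2 (F = √4 = 2)
N(c, f) = -7/2 + f
((6*N(4, F) - 9) + (1*(-7) + P(6, 0)))/(-210 + 293) = ((6*(-7/2 + 2) - 9) + (1*(-7) + 6))/(-210 + 293) = ((6*(-3/2) - 9) + (-7 + 6))/83 = ((-9 - 9) - 1)*(1/83) = (-18 - 1)*(1/83) = -19*1/83 = -19/83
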